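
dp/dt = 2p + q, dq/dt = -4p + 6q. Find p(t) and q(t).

p(t) = c_1e^(4t) + c_2te^(4t) - c_2e^(4t), q(t) = 2c_1e^(4t) + 2c_2te^(4t) - c_2e^(4t)

Coefficient matrix A = [[2, 1], [-4, 6]].
Characteristic polynomial det(A - λI) = λ^2 - 8λ + 16 = 0.
Single eigenvalue λ = 4 with algebraic multiplicity 2.
Eigenvector v = (1,2); generalized eigenvector w with (A-λI)w=v is (-1,-1).
General solution: e^(4t)[c_1·v + c_2·(t·v + w)].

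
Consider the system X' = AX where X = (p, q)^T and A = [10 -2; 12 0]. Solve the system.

p(t) = K_1e^(6t) + K_2e^(4t), q(t) = 2K_1e^(6t) + 3K_2e^(4t)

Coefficient matrix A = [[10, -2], [12, 0]].
Characteristic polynomial det(A - λI) = λ^2 - 10λ + 24 = 0.
Eigenvalues λ = 6, 4.
For λ=6: (A-λI) row 1 is [4, -2], so an eigenvector is (1, 2).
For λ=4: (A-λI) row 1 is [6, -2], so an eigenvector is (1, 3).
General solution: K_1e^(6t)(1,2) + K_2e^(4t)(1,3).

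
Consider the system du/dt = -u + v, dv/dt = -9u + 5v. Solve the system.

u(t) = K_1e^(2t) + K_2te^(2t) - K_2e^(2t), v(t) = 3K_1e^(2t) + 3K_2te^(2t) - 2K_2e^(2t)

Coefficient matrix A = [[-1, 1], [-9, 5]].
Characteristic polynomial det(A - λI) = λ^2 - 4λ + 4 = 0.
Single eigenvalue λ = 2 with algebraic multiplicity 2.
Eigenvector v = (1,3); generalized eigenvector w with (A-λI)w=v is (-1,-2).
General solution: e^(2t)[K_1·v + K_2·(t·v + w)].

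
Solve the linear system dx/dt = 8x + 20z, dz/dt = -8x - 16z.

Coefficient matrix A = [[8, 20], [-8, -16]].
Characteristic polynomial det(A - λI) = λ^2 + 8λ + 32 = 0.
Eigenvalues λ = -4 ± 4i (complex conjugate pair).
For λ=-4+4i: an eigenvector is (-1,1) - i(2,-1) = (-1 - 2i, 1 + i).
A real fundamental pair from Re and Im of e^((-4+4i)t)v: X_1 = e^(-4t)(cos(4t)·(-1,1) + sin(4t)·(2,-1)), X_2 = e^(-4t)(sin(4t)·(-1,1) - cos(4t)·(2,-1)).
General solution: c_1X_1 + c_2X_2.

x(t) = 2c_1e^(-4t)sin(4t) - c_1e^(-4t)cos(4t) - c_2e^(-4t)sin(4t) - 2c_2e^(-4t)cos(4t), z(t) = -c_1e^(-4t)sin(4t) + c_1e^(-4t)cos(4t) + c_2e^(-4t)sin(4t) + c_2e^(-4t)cos(4t)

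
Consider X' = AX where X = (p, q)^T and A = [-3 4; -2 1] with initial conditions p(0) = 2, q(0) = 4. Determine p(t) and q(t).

Coefficient matrix A = [[-3, 4], [-2, 1]].
Characteristic polynomial det(A - λI) = λ^2 + 2λ + 5 = 0.
Eigenvalues λ = -1 ± 2i (complex conjugate pair).
For λ=-1+2i: an eigenvector is (1,0) - i(-1,-1) = (1 + i, 0 + i).
A real fundamental pair from Re and Im of e^((-1+2i)t)v: X_1 = e^(-t)(cos(2t)·(1,0) + sin(2t)·(-1,-1)), X_2 = e^(-t)(sin(2t)·(1,0) - cos(2t)·(-1,-1)).
General solution: c_1X_1 + c_2X_2.
Applying p(0)=2, q(0)=4 gives c_1=-2, c_2=4.

p(t) = 6e^(-t)sin(2t) + 2e^(-t)cos(2t), q(t) = 2e^(-t)sin(2t) + 4e^(-t)cos(2t)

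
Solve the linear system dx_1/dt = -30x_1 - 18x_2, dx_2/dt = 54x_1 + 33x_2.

x_1(t) = 2C_1e^(-3t) + C_2e^(6t), x_2(t) = -3C_1e^(-3t) - 2C_2e^(6t)

Coefficient matrix A = [[-30, -18], [54, 33]].
Characteristic polynomial det(A - λI) = λ^2 - 3λ - 18 = 0.
Eigenvalues λ = -3, 6.
For λ=-3: (A-λI) row 1 is [-27, -18], so an eigenvector is (2, -3).
For λ=6: (A-λI) row 1 is [-36, -18], so an eigenvector is (1, -2).
General solution: C_1e^(-3t)(2,-3) + C_2e^(6t)(1,-2).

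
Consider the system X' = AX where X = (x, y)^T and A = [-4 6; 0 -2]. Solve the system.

x(t) = c_1e^(-4t) - 3c_2e^(-2t), y(t) = -c_2e^(-2t)

Coefficient matrix A = [[-4, 6], [0, -2]].
Characteristic polynomial det(A - λI) = λ^2 + 6λ + 8 = 0.
Eigenvalues λ = -4, -2.
For λ=-4: (A-λI) row 1 is [0, 6], so an eigenvector is (1, 0).
For λ=-2: (A-λI) row 1 is [-2, 6], so an eigenvector is (-3, -1).
General solution: c_1e^(-4t)(1,0) + c_2e^(-2t)(-3,-1).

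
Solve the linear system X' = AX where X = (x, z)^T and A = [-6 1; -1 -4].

x(t) = K_1e^(-5t) + K_2te^(-5t) + K_2e^(-5t), z(t) = K_1e^(-5t) + K_2te^(-5t) + 2K_2e^(-5t)

Coefficient matrix A = [[-6, 1], [-1, -4]].
Characteristic polynomial det(A - λI) = λ^2 + 10λ + 25 = 0.
Single eigenvalue λ = -5 with algebraic multiplicity 2.
Eigenvector v = (1,1); generalized eigenvector w with (A-λI)w=v is (1,2).
General solution: e^(-5t)[K_1·v + K_2·(t·v + w)].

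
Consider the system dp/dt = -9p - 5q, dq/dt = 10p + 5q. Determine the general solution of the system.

p(t) = 2K_1e^(-2t)sin(t) - K_1e^(-2t)cos(t) - K_2e^(-2t)sin(t) - 2K_2e^(-2t)cos(t), q(t) = -3K_1e^(-2t)sin(t) + K_1e^(-2t)cos(t) + K_2e^(-2t)sin(t) + 3K_2e^(-2t)cos(t)

Coefficient matrix A = [[-9, -5], [10, 5]].
Characteristic polynomial det(A - λI) = λ^2 + 4λ + 5 = 0.
Eigenvalues λ = -2 ± i (complex conjugate pair).
For λ=-2+i: an eigenvector is (-1,1) - i(2,-3) = (-1 - 2i, 1 + 3i).
A real fundamental pair from Re and Im of e^((-2+i)t)v: X_1 = e^(-2t)(cos(t)·(-1,1) + sin(t)·(2,-3)), X_2 = e^(-2t)(sin(t)·(-1,1) - cos(t)·(2,-3)).
General solution: K_1X_1 + K_2X_2.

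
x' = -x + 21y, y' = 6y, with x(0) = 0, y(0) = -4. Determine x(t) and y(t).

Coefficient matrix A = [[-1, 21], [0, 6]].
Characteristic polynomial det(A - λI) = λ^2 - 5λ - 6 = 0.
Eigenvalues λ = 6, -1.
For λ=6: (A-λI) row 1 is [-7, 21], so an eigenvector is (3, 1).
For λ=-1: (A-λI) row 1 is [0, 21], so an eigenvector is (1, 0).
General solution: C_1e^(6t)(3,1) + C_2e^(-t)(1,0).
Applying x(0)=0, y(0)=-4 gives C_1=-4, C_2=12.

x(t) = -12e^(6t) + 12e^(-t), y(t) = -4e^(6t)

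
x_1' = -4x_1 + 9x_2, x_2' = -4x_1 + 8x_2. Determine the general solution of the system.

Coefficient matrix A = [[-4, 9], [-4, 8]].
Characteristic polynomial det(A - λI) = λ^2 - 4λ + 4 = 0.
Single eigenvalue λ = 2 with algebraic multiplicity 2.
Eigenvector v = (-3,-2); generalized eigenvector w with (A-λI)w=v is (2,1).
General solution: e^(2t)[K_1·v + K_2·(t·v + w)].

x_1(t) = -3K_1e^(2t) - 3K_2te^(2t) + 2K_2e^(2t), x_2(t) = -2K_1e^(2t) - 2K_2te^(2t) + K_2e^(2t)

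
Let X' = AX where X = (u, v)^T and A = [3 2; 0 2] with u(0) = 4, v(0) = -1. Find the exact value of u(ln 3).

72

A = [[3,2],[0,2]]; eigenvalues λ = 3, 2.
Eigenvectors: (1,0) for λ=3, (2,-1) for λ=2.
From the initial condition, c_1 = 2, c_2 = 1.
u(ln 3) = (2)(3^3)(1) + (1)(3^2)(2) = 72.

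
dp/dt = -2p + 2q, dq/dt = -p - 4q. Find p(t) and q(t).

p(t) = -K_1e^(-3t)sin(t) + K_1e^(-3t)cos(t) + K_2e^(-3t)sin(t) + K_2e^(-3t)cos(t), q(t) = -K_1e^(-3t)cos(t) - K_2e^(-3t)sin(t)

Coefficient matrix A = [[-2, 2], [-1, -4]].
Characteristic polynomial det(A - λI) = λ^2 + 6λ + 10 = 0.
Eigenvalues λ = -3 ± i (complex conjugate pair).
For λ=-3+i: an eigenvector is (1,-1) - i(-1,0) = (1 + i, -1).
A real fundamental pair from Re and Im of e^((-3+i)t)v: X_1 = e^(-3t)(cos(t)·(1,-1) + sin(t)·(-1,0)), X_2 = e^(-3t)(sin(t)·(1,-1) - cos(t)·(-1,0)).
General solution: K_1X_1 + K_2X_2.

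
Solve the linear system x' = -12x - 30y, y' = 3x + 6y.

x(t) = 3C_1e^(-3t)sin(3t) - C_1e^(-3t)cos(3t) - C_2e^(-3t)sin(3t) - 3C_2e^(-3t)cos(3t), y(t) = -C_1e^(-3t)sin(3t) + C_2e^(-3t)cos(3t)

Coefficient matrix A = [[-12, -30], [3, 6]].
Characteristic polynomial det(A - λI) = λ^2 + 6λ + 18 = 0.
Eigenvalues λ = -3 ± 3i (complex conjugate pair).
For λ=-3+3i: an eigenvector is (-1,0) - i(3,-1) = (-1 - 3i, 0 + i).
A real fundamental pair from Re and Im of e^((-3+3i)t)v: X_1 = e^(-3t)(cos(3t)·(-1,0) + sin(3t)·(3,-1)), X_2 = e^(-3t)(sin(3t)·(-1,0) - cos(3t)·(3,-1)).
General solution: C_1X_1 + C_2X_2.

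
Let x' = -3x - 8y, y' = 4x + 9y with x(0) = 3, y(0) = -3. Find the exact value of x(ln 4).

3072

A = [[-3,-8],[4,9]]; eigenvalues λ = 1, 5.
Eigenvectors: (2,-1) for λ=1, (-1,1) for λ=5.
From the initial condition, c_1 = 0, c_2 = -3.
x(ln 4) = (0)(4^1)(2) + (-3)(4^5)(-1) = 3072.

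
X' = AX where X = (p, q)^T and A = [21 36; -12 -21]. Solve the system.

Coefficient matrix A = [[21, 36], [-12, -21]].
Characteristic polynomial det(A - λI) = λ^2 - 9 = 0.
Eigenvalues λ = -3, 3.
For λ=-3: (A-λI) row 1 is [24, 36], so an eigenvector is (-3, 2).
For λ=3: (A-λI) row 1 is [18, 36], so an eigenvector is (2, -1).
General solution: C_1e^(-3t)(-3,2) + C_2e^(3t)(2,-1).

p(t) = -3C_1e^(-3t) + 2C_2e^(3t), q(t) = 2C_1e^(-3t) - C_2e^(3t)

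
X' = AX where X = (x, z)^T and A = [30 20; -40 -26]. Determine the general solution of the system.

Coefficient matrix A = [[30, 20], [-40, -26]].
Characteristic polynomial det(A - λI) = λ^2 - 4λ + 20 = 0.
Eigenvalues λ = 2 ± 4i (complex conjugate pair).
For λ=2+4i: an eigenvector is (1,-1) - i(2,-3) = (1 - 2i, -1 + 3i).
A real fundamental pair from Re and Im of e^((2+4i)t)v: X_1 = e^(2t)(cos(4t)·(1,-1) + sin(4t)·(2,-3)), X_2 = e^(2t)(sin(4t)·(1,-1) - cos(4t)·(2,-3)).
General solution: C_1X_1 + C_2X_2.

x(t) = 2C_1e^(2t)sin(4t) + C_1e^(2t)cos(4t) + C_2e^(2t)sin(4t) - 2C_2e^(2t)cos(4t), z(t) = -3C_1e^(2t)sin(4t) - C_1e^(2t)cos(4t) - C_2e^(2t)sin(4t) + 3C_2e^(2t)cos(4t)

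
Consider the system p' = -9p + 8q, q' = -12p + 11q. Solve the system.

p(t) = C_1e^(-t) + 2C_2e^(3t), q(t) = C_1e^(-t) + 3C_2e^(3t)

Coefficient matrix A = [[-9, 8], [-12, 11]].
Characteristic polynomial det(A - λI) = λ^2 - 2λ - 3 = 0.
Eigenvalues λ = -1, 3.
For λ=-1: (A-λI) row 1 is [-8, 8], so an eigenvector is (1, 1).
For λ=3: (A-λI) row 1 is [-12, 8], so an eigenvector is (2, 3).
General solution: C_1e^(-t)(1,1) + C_2e^(3t)(2,3).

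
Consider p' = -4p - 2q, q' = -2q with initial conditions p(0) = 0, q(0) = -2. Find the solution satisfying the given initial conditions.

p(t) = 2e^(-2t) - 2e^(-4t), q(t) = -2e^(-2t)

Coefficient matrix A = [[-4, -2], [0, -2]].
Characteristic polynomial det(A - λI) = λ^2 + 6λ + 8 = 0.
Eigenvalues λ = -4, -2.
For λ=-4: (A-λI) row 1 is [0, -2], so an eigenvector is (1, 0).
For λ=-2: (A-λI) row 1 is [-2, -2], so an eigenvector is (1, -1).
General solution: K_1e^(-4t)(1,0) + K_2e^(-2t)(1,-1).
Applying p(0)=0, q(0)=-2 gives K_1=-2, K_2=2.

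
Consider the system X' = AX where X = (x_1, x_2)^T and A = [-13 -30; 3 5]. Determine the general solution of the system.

Coefficient matrix A = [[-13, -30], [3, 5]].
Characteristic polynomial det(A - λI) = λ^2 + 8λ + 25 = 0.
Eigenvalues λ = -4 ± 3i (complex conjugate pair).
For λ=-4+3i: an eigenvector is (-1,0) - i(3,-1) = (-1 - 3i, 0 + i).
A real fundamental pair from Re and Im of e^((-4+3i)t)v: X_1 = e^(-4t)(cos(3t)·(-1,0) + sin(3t)·(3,-1)), X_2 = e^(-4t)(sin(3t)·(-1,0) - cos(3t)·(3,-1)).
General solution: c_1X_1 + c_2X_2.

x_1(t) = 3c_1e^(-4t)sin(3t) - c_1e^(-4t)cos(3t) - c_2e^(-4t)sin(3t) - 3c_2e^(-4t)cos(3t), x_2(t) = -c_1e^(-4t)sin(3t) + c_2e^(-4t)cos(3t)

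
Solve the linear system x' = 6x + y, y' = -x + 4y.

Coefficient matrix A = [[6, 1], [-1, 4]].
Characteristic polynomial det(A - λI) = λ^2 - 10λ + 25 = 0.
Single eigenvalue λ = 5 with algebraic multiplicity 2.
Eigenvector v = (-1,1); generalized eigenvector w with (A-λI)w=v is (-3,2).
General solution: e^(5t)[C_1·v + C_2·(t·v + w)].

x(t) = -C_1e^(5t) - C_2te^(5t) - 3C_2e^(5t), y(t) = C_1e^(5t) + C_2te^(5t) + 2C_2e^(5t)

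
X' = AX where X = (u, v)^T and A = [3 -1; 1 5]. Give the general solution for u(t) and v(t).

u(t) = c_1e^(4t) + c_2te^(4t), v(t) = -c_1e^(4t) - c_2te^(4t) - c_2e^(4t)

Coefficient matrix A = [[3, -1], [1, 5]].
Characteristic polynomial det(A - λI) = λ^2 - 8λ + 16 = 0.
Single eigenvalue λ = 4 with algebraic multiplicity 2.
Eigenvector v = (1,-1); generalized eigenvector w with (A-λI)w=v is (0,-1).
General solution: e^(4t)[c_1·v + c_2·(t·v + w)].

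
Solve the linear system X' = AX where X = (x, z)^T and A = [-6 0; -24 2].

x(t) = -K_1e^(-6t), z(t) = -3K_1e^(-6t) + K_2e^(2t)

Coefficient matrix A = [[-6, 0], [-24, 2]].
Characteristic polynomial det(A - λI) = λ^2 + 4λ - 12 = 0.
Eigenvalues λ = -6, 2.
For λ=-6: (A-λI) row 2 is [-24, 8], so an eigenvector is (-1, -3).
For λ=2: (A-λI) row 1 is [-8, 0], so an eigenvector is (0, 1).
General solution: K_1e^(-6t)(-1,-3) + K_2e^(2t)(0,1).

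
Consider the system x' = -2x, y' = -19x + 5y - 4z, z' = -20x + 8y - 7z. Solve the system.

Coefficient matrix A = [[-2, 0, 0], [-19, 5, -4], [-20, 8, -7]].
det(A - λI) = 0 gives eigenvalues λ = -2, -3, 1.
For λ=-2: eigenvector (1,5,4).
For λ=-3: eigenvector (0,-1,-2).
For λ=1: eigenvector (0,1,1).
General solution: C_1e^(-2t)(1,5,4) + C_2e^(-3t)(0,-1,-2) + C_3e^(t)(0,1,1).

x(t) = C_1e^(-2t), y(t) = 5C_1e^(-2t) - C_2e^(-3t) + C_3e^(t), z(t) = 4C_1e^(-2t) - 2C_2e^(-3t) + C_3e^(t)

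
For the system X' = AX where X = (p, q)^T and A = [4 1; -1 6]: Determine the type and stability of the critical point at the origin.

A = [[4,1],[-1,6]]; det(A-λI) = λ^2 - 10λ + 25.
repeated λ = 5 with a single eigenvector.

unstable improper node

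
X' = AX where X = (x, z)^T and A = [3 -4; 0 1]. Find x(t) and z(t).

Coefficient matrix A = [[3, -4], [0, 1]].
Characteristic polynomial det(A - λI) = λ^2 - 4λ + 3 = 0.
Eigenvalues λ = 1, 3.
For λ=1: (A-λI) row 1 is [2, -4], so an eigenvector is (-2, -1).
For λ=3: (A-λI) row 1 is [0, -4], so an eigenvector is (1, 0).
General solution: c_1e^(t)(-2,-1) + c_2e^(3t)(1,0).

x(t) = -2c_1e^(t) + c_2e^(3t), z(t) = -c_1e^(t)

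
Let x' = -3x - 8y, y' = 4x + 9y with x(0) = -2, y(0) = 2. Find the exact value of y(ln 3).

486

A = [[-3,-8],[4,9]]; eigenvalues λ = 1, 5.
Eigenvectors: (-2,1) for λ=1, (-1,1) for λ=5.
From the initial condition, c_1 = 0, c_2 = 2.
y(ln 3) = (0)(3^1)(1) + (2)(3^5)(1) = 486.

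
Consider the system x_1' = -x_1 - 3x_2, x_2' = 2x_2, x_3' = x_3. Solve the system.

x_1(t) = -C_2e^(2t) + C_3e^(-t), x_2(t) = C_2e^(2t), x_3(t) = C_1e^(t)

Coefficient matrix A = [[-1, -3, 0], [0, 2, 0], [0, 0, 1]].
det(A - λI) = 0 gives eigenvalues λ = 1, 2, -1.
For λ=1: eigenvector (0,0,1).
For λ=2: eigenvector (-1,1,0).
For λ=-1: eigenvector (1,0,0).
General solution: C_1e^(t)(0,0,1) + C_2e^(2t)(-1,1,0) + C_3e^(-t)(1,0,0).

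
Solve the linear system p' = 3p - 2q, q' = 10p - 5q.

Coefficient matrix A = [[3, -2], [10, -5]].
Characteristic polynomial det(A - λI) = λ^2 + 2λ + 5 = 0.
Eigenvalues λ = -1 ± 2i (complex conjugate pair).
For λ=-1+2i: an eigenvector is (-1,-2) - i(0,-1) = (-1, -2 + i).
A real fundamental pair from Re and Im of e^((-1+2i)t)v: X_1 = e^(-t)(cos(2t)·(-1,-2) + sin(2t)·(0,-1)), X_2 = e^(-t)(sin(2t)·(-1,-2) - cos(2t)·(0,-1)).
General solution: C_1X_1 + C_2X_2.

p(t) = -C_1e^(-t)cos(2t) - C_2e^(-t)sin(2t), q(t) = -C_1e^(-t)sin(2t) - 2C_1e^(-t)cos(2t) - 2C_2e^(-t)sin(2t) + C_2e^(-t)cos(2t)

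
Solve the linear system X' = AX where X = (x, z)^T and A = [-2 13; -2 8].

x(t) = -2C_1e^(3t)sin(t) + 3C_1e^(3t)cos(t) + 3C_2e^(3t)sin(t) + 2C_2e^(3t)cos(t), z(t) = -C_1e^(3t)sin(t) + C_1e^(3t)cos(t) + C_2e^(3t)sin(t) + C_2e^(3t)cos(t)

Coefficient matrix A = [[-2, 13], [-2, 8]].
Characteristic polynomial det(A - λI) = λ^2 - 6λ + 10 = 0.
Eigenvalues λ = 3 ± i (complex conjugate pair).
For λ=3+i: an eigenvector is (3,1) - i(-2,-1) = (3 + 2i, 1 + i).
A real fundamental pair from Re and Im of e^((3+i)t)v: X_1 = e^(3t)(cos(t)·(3,1) + sin(t)·(-2,-1)), X_2 = e^(3t)(sin(t)·(3,1) - cos(t)·(-2,-1)).
General solution: C_1X_1 + C_2X_2.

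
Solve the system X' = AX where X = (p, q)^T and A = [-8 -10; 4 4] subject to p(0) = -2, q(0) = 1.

p(t) = e^(-2t)sin(2t) - 2e^(-2t)cos(2t), q(t) = -e^(-2t)sin(2t) + e^(-2t)cos(2t)

Coefficient matrix A = [[-8, -10], [4, 4]].
Characteristic polynomial det(A - λI) = λ^2 + 4λ + 8 = 0.
Eigenvalues λ = -2 ± 2i (complex conjugate pair).
For λ=-2+2i: an eigenvector is (2,-1) - i(-1,1) = (2 + i, -1 - i).
A real fundamental pair from Re and Im of e^((-2+2i)t)v: X_1 = e^(-2t)(cos(2t)·(2,-1) + sin(2t)·(-1,1)), X_2 = e^(-2t)(sin(2t)·(2,-1) - cos(2t)·(-1,1)).
General solution: K_1X_1 + K_2X_2.
Applying p(0)=-2, q(0)=1 gives K_1=-1, K_2=0.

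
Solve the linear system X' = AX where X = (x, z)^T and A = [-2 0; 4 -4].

Coefficient matrix A = [[-2, 0], [4, -4]].
Characteristic polynomial det(A - λI) = λ^2 + 6λ + 8 = 0.
Eigenvalues λ = -4, -2.
For λ=-4: (A-λI) row 1 is [2, 0], so an eigenvector is (0, 1).
For λ=-2: (A-λI) row 2 is [4, -2], so an eigenvector is (-1, -2).
General solution: K_1e^(-4t)(0,1) + K_2e^(-2t)(-1,-2).

x(t) = -K_2e^(-2t), z(t) = K_1e^(-4t) - 2K_2e^(-2t)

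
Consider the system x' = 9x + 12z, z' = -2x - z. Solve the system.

Coefficient matrix A = [[9, 12], [-2, -1]].
Characteristic polynomial det(A - λI) = λ^2 - 8λ + 15 = 0.
Eigenvalues λ = 3, 5.
For λ=3: (A-λI) row 1 is [6, 12], so an eigenvector is (2, -1).
For λ=5: (A-λI) row 1 is [4, 12], so an eigenvector is (-3, 1).
General solution: K_1e^(3t)(2,-1) + K_2e^(5t)(-3,1).

x(t) = 2K_1e^(3t) - 3K_2e^(5t), z(t) = -K_1e^(3t) + K_2e^(5t)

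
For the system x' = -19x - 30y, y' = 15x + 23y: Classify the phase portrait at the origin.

A = [[-19,-30],[15,23]]; det(A-λI) = λ^2 - 4λ + 13.
λ = 2 ± 3i: positive real part.

unstable spiral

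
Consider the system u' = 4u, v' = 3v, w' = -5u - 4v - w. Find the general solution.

u(t) = K_2e^(4t), v(t) = K_1e^(3t), w(t) = -K_1e^(3t) - K_2e^(4t) + K_3e^(-t)

Coefficient matrix A = [[4, 0, 0], [0, 3, 0], [-5, -4, -1]].
det(A - λI) = 0 gives eigenvalues λ = 3, 4, -1.
For λ=3: eigenvector (0,1,-1).
For λ=4: eigenvector (1,0,-1).
For λ=-1: eigenvector (0,0,1).
General solution: K_1e^(3t)(0,1,-1) + K_2e^(4t)(1,0,-1) + K_3e^(-t)(0,0,1).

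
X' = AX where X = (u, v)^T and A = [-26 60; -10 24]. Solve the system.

u(t) = -2C_1e^(4t) - 3C_2e^(-6t), v(t) = -C_1e^(4t) - C_2e^(-6t)

Coefficient matrix A = [[-26, 60], [-10, 24]].
Characteristic polynomial det(A - λI) = λ^2 + 2λ - 24 = 0.
Eigenvalues λ = 4, -6.
For λ=4: (A-λI) row 1 is [-30, 60], so an eigenvector is (-2, -1).
For λ=-6: (A-λI) row 1 is [-20, 60], so an eigenvector is (-3, -1).
General solution: C_1e^(4t)(-2,-1) + C_2e^(-6t)(-3,-1).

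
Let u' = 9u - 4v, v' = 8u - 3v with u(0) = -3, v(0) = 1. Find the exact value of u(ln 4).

A = [[9,-4],[8,-3]]; eigenvalues λ = 1, 5.
Eigenvectors: (1,2) for λ=1, (-1,-1) for λ=5.
From the initial condition, c_1 = 4, c_2 = 7.
u(ln 4) = (4)(4^1)(1) + (7)(4^5)(-1) = -7152.

-7152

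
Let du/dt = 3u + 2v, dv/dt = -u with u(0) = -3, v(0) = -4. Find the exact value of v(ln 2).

A = [[3,2],[-1,0]]; eigenvalues λ = 2, 1.
Eigenvectors: (-2,1) for λ=2, (-1,1) for λ=1.
From the initial condition, c_1 = 7, c_2 = -11.
v(ln 2) = (7)(2^2)(1) + (-11)(2^1)(1) = 6.

6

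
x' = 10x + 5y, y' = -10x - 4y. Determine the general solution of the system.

x(t) = C_1e^(3t)sin(t) - 2C_1e^(3t)cos(t) - 2C_2e^(3t)sin(t) - C_2e^(3t)cos(t), y(t) = -C_1e^(3t)sin(t) + 3C_1e^(3t)cos(t) + 3C_2e^(3t)sin(t) + C_2e^(3t)cos(t)

Coefficient matrix A = [[10, 5], [-10, -4]].
Characteristic polynomial det(A - λI) = λ^2 - 6λ + 10 = 0.
Eigenvalues λ = 3 ± i (complex conjugate pair).
For λ=3+i: an eigenvector is (-2,3) - i(1,-1) = (-2 - i, 3 + i).
A real fundamental pair from Re and Im of e^((3+i)t)v: X_1 = e^(3t)(cos(t)·(-2,3) + sin(t)·(1,-1)), X_2 = e^(3t)(sin(t)·(-2,3) - cos(t)·(1,-1)).
General solution: C_1X_1 + C_2X_2.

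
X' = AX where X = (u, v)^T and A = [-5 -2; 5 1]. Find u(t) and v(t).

u(t) = -c_1e^(-2t)sin(t) + c_1e^(-2t)cos(t) + c_2e^(-2t)sin(t) + c_2e^(-2t)cos(t), v(t) = 2c_1e^(-2t)sin(t) - c_1e^(-2t)cos(t) - c_2e^(-2t)sin(t) - 2c_2e^(-2t)cos(t)

Coefficient matrix A = [[-5, -2], [5, 1]].
Characteristic polynomial det(A - λI) = λ^2 + 4λ + 5 = 0.
Eigenvalues λ = -2 ± i (complex conjugate pair).
For λ=-2+i: an eigenvector is (1,-1) - i(-1,2) = (1 + i, -1 - 2i).
A real fundamental pair from Re and Im of e^((-2+i)t)v: X_1 = e^(-2t)(cos(t)·(1,-1) + sin(t)·(-1,2)), X_2 = e^(-2t)(sin(t)·(1,-1) - cos(t)·(-1,2)).
General solution: c_1X_1 + c_2X_2.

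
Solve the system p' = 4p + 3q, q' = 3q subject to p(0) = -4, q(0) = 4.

p(t) = 8e^(4t) - 12e^(3t), q(t) = 4e^(3t)

Coefficient matrix A = [[4, 3], [0, 3]].
Characteristic polynomial det(A - λI) = λ^2 - 7λ + 12 = 0.
Eigenvalues λ = 4, 3.
For λ=4: (A-λI) row 1 is [0, 3], so an eigenvector is (-1, 0).
For λ=3: (A-λI) row 1 is [1, 3], so an eigenvector is (3, -1).
General solution: C_1e^(4t)(-1,0) + C_2e^(3t)(3,-1).
Applying p(0)=-4, q(0)=4 gives C_1=-8, C_2=-4.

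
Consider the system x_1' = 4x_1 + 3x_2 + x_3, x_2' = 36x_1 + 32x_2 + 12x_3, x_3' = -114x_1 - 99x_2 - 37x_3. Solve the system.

Coefficient matrix A = [[4, 3, 1], [36, 32, 12], [-114, -99, -37]].
det(A - λI) = 0 gives eigenvalues λ = 2, 1, -4.
For λ=2: eigenvector (1,2,-8).
For λ=1: eigenvector (-1,0,3).
For λ=-4: eigenvector (0,1,-3).
General solution: K_1e^(2t)(1,2,-8) + K_2e^(t)(-1,0,3) + K_3e^(-4t)(0,1,-3).

x_1(t) = K_1e^(2t) - K_2e^(t), x_2(t) = 2K_1e^(2t) + K_3e^(-4t), x_3(t) = -8K_1e^(2t) + 3K_2e^(t) - 3K_3e^(-4t)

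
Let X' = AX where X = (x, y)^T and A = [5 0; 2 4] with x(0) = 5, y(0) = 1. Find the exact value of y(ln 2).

176

A = [[5,0],[2,4]]; eigenvalues λ = 4, 5.
Eigenvectors: (0,-1) for λ=4, (1,2) for λ=5.
From the initial condition, c_1 = 9, c_2 = 5.
y(ln 2) = (9)(2^4)(-1) + (5)(2^5)(2) = 176.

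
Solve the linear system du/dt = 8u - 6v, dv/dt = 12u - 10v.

Coefficient matrix A = [[8, -6], [12, -10]].
Characteristic polynomial det(A - λI) = λ^2 + 2λ - 8 = 0.
Eigenvalues λ = -4, 2.
For λ=-4: (A-λI) row 1 is [12, -6], so an eigenvector is (-1, -2).
For λ=2: (A-λI) row 1 is [6, -6], so an eigenvector is (-1, -1).
General solution: K_1e^(-4t)(-1,-2) + K_2e^(2t)(-1,-1).

u(t) = -K_1e^(-4t) - K_2e^(2t), v(t) = -2K_1e^(-4t) - K_2e^(2t)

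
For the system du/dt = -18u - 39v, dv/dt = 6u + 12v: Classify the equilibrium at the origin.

stable spiral

A = [[-18,-39],[6,12]]; det(A-λI) = λ^2 + 6λ + 18.
λ = -3 ± 3i: negative real part.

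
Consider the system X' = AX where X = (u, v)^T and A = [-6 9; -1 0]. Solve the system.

u(t) = -3K_1e^(-3t) - 3K_2te^(-3t) + K_2e^(-3t), v(t) = -K_1e^(-3t) - K_2te^(-3t)

Coefficient matrix A = [[-6, 9], [-1, 0]].
Characteristic polynomial det(A - λI) = λ^2 + 6λ + 9 = 0.
Single eigenvalue λ = -3 with algebraic multiplicity 2.
Eigenvector v = (-3,-1); generalized eigenvector w with (A-λI)w=v is (1,0).
General solution: e^(-3t)[K_1·v + K_2·(t·v + w)].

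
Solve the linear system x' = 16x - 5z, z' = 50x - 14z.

x(t) = -K_1e^(t)sin(5t) + K_2e^(t)cos(5t), z(t) = -3K_1e^(t)sin(5t) + K_1e^(t)cos(5t) + K_2e^(t)sin(5t) + 3K_2e^(t)cos(5t)

Coefficient matrix A = [[16, -5], [50, -14]].
Characteristic polynomial det(A - λI) = λ^2 - 2λ + 26 = 0.
Eigenvalues λ = 1 ± 5i (complex conjugate pair).
For λ=1+5i: an eigenvector is (0,1) - i(-1,-3) = (0 + i, 1 + 3i).
A real fundamental pair from Re and Im of e^((1+5i)t)v: X_1 = e^(t)(cos(5t)·(0,1) + sin(5t)·(-1,-3)), X_2 = e^(t)(sin(5t)·(0,1) - cos(5t)·(-1,-3)).
General solution: K_1X_1 + K_2X_2.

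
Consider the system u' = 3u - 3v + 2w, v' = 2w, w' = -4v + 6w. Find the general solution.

u(t) = K_1e^(3t) + K_2e^(4t) - K_3e^(2t), v(t) = K_2e^(4t) - K_3e^(2t), w(t) = 2K_2e^(4t) - K_3e^(2t)

Coefficient matrix A = [[3, -3, 2], [0, 0, 2], [0, -4, 6]].
det(A - λI) = 0 gives eigenvalues λ = 3, 4, 2.
For λ=3: eigenvector (1,0,0).
For λ=4: eigenvector (1,1,2).
For λ=2: eigenvector (-1,-1,-1).
General solution: K_1e^(3t)(1,0,0) + K_2e^(4t)(1,1,2) + K_3e^(2t)(-1,-1,-1).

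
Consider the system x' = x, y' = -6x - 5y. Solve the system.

Coefficient matrix A = [[1, 0], [-6, -5]].
Characteristic polynomial det(A - λI) = λ^2 + 4λ - 5 = 0.
Eigenvalues λ = 1, -5.
For λ=1: (A-λI) row 2 is [-6, -6], so an eigenvector is (-1, 1).
For λ=-5: (A-λI) row 1 is [6, 0], so an eigenvector is (0, -1).
General solution: C_1e^(t)(-1,1) + C_2e^(-5t)(0,-1).

x(t) = -C_1e^(t), y(t) = C_1e^(t) - C_2e^(-5t)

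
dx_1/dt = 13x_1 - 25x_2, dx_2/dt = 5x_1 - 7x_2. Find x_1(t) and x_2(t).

Coefficient matrix A = [[13, -25], [5, -7]].
Characteristic polynomial det(A - λI) = λ^2 - 6λ + 34 = 0.
Eigenvalues λ = 3 ± 5i (complex conjugate pair).
For λ=3+5i: an eigenvector is (2,1) - i(-1,0) = (2 + i, 1).
A real fundamental pair from Re and Im of e^((3+5i)t)v: X_1 = e^(3t)(cos(5t)·(2,1) + sin(5t)·(-1,0)), X_2 = e^(3t)(sin(5t)·(2,1) - cos(5t)·(-1,0)).
General solution: K_1X_1 + K_2X_2.

x_1(t) = -K_1e^(3t)sin(5t) + 2K_1e^(3t)cos(5t) + 2K_2e^(3t)sin(5t) + K_2e^(3t)cos(5t), x_2(t) = K_1e^(3t)cos(5t) + K_2e^(3t)sin(5t)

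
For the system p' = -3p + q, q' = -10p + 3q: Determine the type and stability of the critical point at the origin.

A = [[-3,1],[-10,3]]; det(A-λI) = λ^2 + 1.
λ = 0 ± i: zero real part.

center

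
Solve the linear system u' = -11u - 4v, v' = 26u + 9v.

Coefficient matrix A = [[-11, -4], [26, 9]].
Characteristic polynomial det(A - λI) = λ^2 + 2λ + 5 = 0.
Eigenvalues λ = -1 ± 2i (complex conjugate pair).
For λ=-1+2i: an eigenvector is (-1,3) - i(-1,2) = (-1 + i, 3 - 2i).
A real fundamental pair from Re and Im of e^((-1+2i)t)v: X_1 = e^(-t)(cos(2t)·(-1,3) + sin(2t)·(-1,2)), X_2 = e^(-t)(sin(2t)·(-1,3) - cos(2t)·(-1,2)).
General solution: K_1X_1 + K_2X_2.

u(t) = -K_1e^(-t)sin(2t) - K_1e^(-t)cos(2t) - K_2e^(-t)sin(2t) + K_2e^(-t)cos(2t), v(t) = 2K_1e^(-t)sin(2t) + 3K_1e^(-t)cos(2t) + 3K_2e^(-t)sin(2t) - 2K_2e^(-t)cos(2t)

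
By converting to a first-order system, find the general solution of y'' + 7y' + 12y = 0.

y(t) = c_1e^(-3t) + c_2e^(-4t)

Let x_1 = y, x_2 = y'. Then x_1' = x_2 and x_2' = -12x_1 - 7x_2.
A = [[0,1],[-12,-7]]; det(A-λI) = λ^2 + 7λ + 12.
Eigenvalues λ = -3, -4 with eigenvectors (1,-3), (1,-4).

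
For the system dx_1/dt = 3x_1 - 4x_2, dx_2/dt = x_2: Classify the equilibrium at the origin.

unstable node

A = [[3,-4],[0,1]]; det(A-λI) = λ^2 - 4λ + 3.
λ = 1, 3: both positive.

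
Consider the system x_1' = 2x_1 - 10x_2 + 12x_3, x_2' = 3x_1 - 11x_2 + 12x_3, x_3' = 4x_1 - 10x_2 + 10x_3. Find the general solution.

Coefficient matrix A = [[2, -10, 12], [3, -11, 12], [4, -10, 10]].
det(A - λI) = 0 gives eigenvalues λ = 4, -2, -1.
For λ=4: eigenvector (1,1,1).
For λ=-2: eigenvector (-2,-2,-1).
For λ=-1: eigenvector (2,3,2).
General solution: C_1e^(4t)(1,1,1) + C_2e^(-2t)(-2,-2,-1) + C_3e^(-t)(2,3,2).

x_1(t) = C_1e^(4t) - 2C_2e^(-2t) + 2C_3e^(-t), x_2(t) = C_1e^(4t) - 2C_2e^(-2t) + 3C_3e^(-t), x_3(t) = C_1e^(4t) - C_2e^(-2t) + 2C_3e^(-t)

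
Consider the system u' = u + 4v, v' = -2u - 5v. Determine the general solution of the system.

Coefficient matrix A = [[1, 4], [-2, -5]].
Characteristic polynomial det(A - λI) = λ^2 + 4λ + 3 = 0.
Eigenvalues λ = -3, -1.
For λ=-3: (A-λI) row 1 is [4, 4], so an eigenvector is (1, -1).
For λ=-1: (A-λI) row 1 is [2, 4], so an eigenvector is (-2, 1).
General solution: C_1e^(-3t)(1,-1) + C_2e^(-t)(-2,1).

u(t) = C_1e^(-3t) - 2C_2e^(-t), v(t) = -C_1e^(-3t) + C_2e^(-t)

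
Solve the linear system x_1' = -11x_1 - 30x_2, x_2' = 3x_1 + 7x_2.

x_1(t) = -3K_1e^(-2t)sin(3t) + K_1e^(-2t)cos(3t) + K_2e^(-2t)sin(3t) + 3K_2e^(-2t)cos(3t), x_2(t) = K_1e^(-2t)sin(3t) - K_2e^(-2t)cos(3t)

Coefficient matrix A = [[-11, -30], [3, 7]].
Characteristic polynomial det(A - λI) = λ^2 + 4λ + 13 = 0.
Eigenvalues λ = -2 ± 3i (complex conjugate pair).
For λ=-2+3i: an eigenvector is (1,0) - i(-3,1) = (1 + 3i, 0 - i).
A real fundamental pair from Re and Im of e^((-2+3i)t)v: X_1 = e^(-2t)(cos(3t)·(1,0) + sin(3t)·(-3,1)), X_2 = e^(-2t)(sin(3t)·(1,0) - cos(3t)·(-3,1)).
General solution: K_1X_1 + K_2X_2.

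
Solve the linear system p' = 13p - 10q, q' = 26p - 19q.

Coefficient matrix A = [[13, -10], [26, -19]].
Characteristic polynomial det(A - λI) = λ^2 + 6λ + 13 = 0.
Eigenvalues λ = -3 ± 2i (complex conjugate pair).
For λ=-3+2i: an eigenvector is (-1,-2) - i(2,3) = (-1 - 2i, -2 - 3i).
A real fundamental pair from Re and Im of e^((-3+2i)t)v: X_1 = e^(-3t)(cos(2t)·(-1,-2) + sin(2t)·(2,3)), X_2 = e^(-3t)(sin(2t)·(-1,-2) - cos(2t)·(2,3)).
General solution: K_1X_1 + K_2X_2.

p(t) = 2K_1e^(-3t)sin(2t) - K_1e^(-3t)cos(2t) - K_2e^(-3t)sin(2t) - 2K_2e^(-3t)cos(2t), q(t) = 3K_1e^(-3t)sin(2t) - 2K_1e^(-3t)cos(2t) - 2K_2e^(-3t)sin(2t) - 3K_2e^(-3t)cos(2t)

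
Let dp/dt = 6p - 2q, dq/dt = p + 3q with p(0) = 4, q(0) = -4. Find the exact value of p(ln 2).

320

A = [[6,-2],[1,3]]; eigenvalues λ = 5, 4.
Eigenvectors: (-2,-1) for λ=5, (-1,-1) for λ=4.
From the initial condition, c_1 = -8, c_2 = 12.
p(ln 2) = (-8)(2^5)(-2) + (12)(2^4)(-1) = 320.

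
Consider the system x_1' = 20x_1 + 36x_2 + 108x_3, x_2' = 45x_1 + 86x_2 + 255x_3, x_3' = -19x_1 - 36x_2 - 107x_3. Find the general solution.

x_1(t) = -2K_2e^(2t) - 3K_3e^(-4t), x_2(t) = -3K_1e^(t) - 5K_2e^(2t) - 7K_3e^(-4t), x_3(t) = K_1e^(t) + 2K_2e^(2t) + 3K_3e^(-4t)

Coefficient matrix A = [[20, 36, 108], [45, 86, 255], [-19, -36, -107]].
det(A - λI) = 0 gives eigenvalues λ = 1, 2, -4.
For λ=1: eigenvector (0,-3,1).
For λ=2: eigenvector (-2,-5,2).
For λ=-4: eigenvector (-3,-7,3).
General solution: K_1e^(t)(0,-3,1) + K_2e^(2t)(-2,-5,2) + K_3e^(-4t)(-3,-7,3).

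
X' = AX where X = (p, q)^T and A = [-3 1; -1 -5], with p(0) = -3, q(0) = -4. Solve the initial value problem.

p(t) = -7te^(-4t) - 3e^(-4t), q(t) = 7te^(-4t) - 4e^(-4t)

Coefficient matrix A = [[-3, 1], [-1, -5]].
Characteristic polynomial det(A - λI) = λ^2 + 8λ + 16 = 0.
Single eigenvalue λ = -4 with algebraic multiplicity 2.
Eigenvector v = (1,-1); generalized eigenvector w with (A-λI)w=v is (3,-2).
General solution: e^(-4t)[C_1·v + C_2·(t·v + w)].
Applying p(0)=-3, q(0)=-4 gives C_1=18, C_2=-7.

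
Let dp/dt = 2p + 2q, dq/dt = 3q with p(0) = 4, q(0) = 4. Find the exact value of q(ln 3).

A = [[2,2],[0,3]]; eigenvalues λ = 3, 2.
Eigenvectors: (2,1) for λ=3, (-1,0) for λ=2.
From the initial condition, c_1 = 4, c_2 = 4.
q(ln 3) = (4)(3^3)(1) + (4)(3^2)(0) = 108.

108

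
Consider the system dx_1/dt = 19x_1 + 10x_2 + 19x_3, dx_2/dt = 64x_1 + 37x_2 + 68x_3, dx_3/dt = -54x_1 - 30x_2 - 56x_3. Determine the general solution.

x_1(t) = K_1e^(t) - 2K_2e^(-3t) - K_3e^(2t), x_2(t) = 2K_1e^(t) - 7K_2e^(-3t) - 4K_3e^(2t), x_3(t) = -2K_1e^(t) + 6K_2e^(-3t) + 3K_3e^(2t)

Coefficient matrix A = [[19, 10, 19], [64, 37, 68], [-54, -30, -56]].
det(A - λI) = 0 gives eigenvalues λ = 1, -3, 2.
For λ=1: eigenvector (1,2,-2).
For λ=-3: eigenvector (-2,-7,6).
For λ=2: eigenvector (-1,-4,3).
General solution: K_1e^(t)(1,2,-2) + K_2e^(-3t)(-2,-7,6) + K_3e^(2t)(-1,-4,3).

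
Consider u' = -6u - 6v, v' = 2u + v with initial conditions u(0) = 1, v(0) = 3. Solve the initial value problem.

Coefficient matrix A = [[-6, -6], [2, 1]].
Characteristic polynomial det(A - λI) = λ^2 + 5λ + 6 = 0.
Eigenvalues λ = -3, -2.
For λ=-3: (A-λI) row 1 is [-3, -6], so an eigenvector is (-2, 1).
For λ=-2: (A-λI) row 1 is [-4, -6], so an eigenvector is (3, -2).
General solution: c_1e^(-3t)(-2,1) + c_2e^(-2t)(3,-2).
Applying u(0)=1, v(0)=3 gives c_1=-11, c_2=-7.

u(t) = -21e^(-2t) + 22e^(-3t), v(t) = 14e^(-2t) - 11e^(-3t)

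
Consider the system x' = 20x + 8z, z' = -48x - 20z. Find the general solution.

Coefficient matrix A = [[20, 8], [-48, -20]].
Characteristic polynomial det(A - λI) = λ^2 - 16 = 0.
Eigenvalues λ = -4, 4.
For λ=-4: (A-λI) row 1 is [24, 8], so an eigenvector is (1, -3).
For λ=4: (A-λI) row 1 is [16, 8], so an eigenvector is (-1, 2).
General solution: K_1e^(-4t)(1,-3) + K_2e^(4t)(-1,2).

x(t) = K_1e^(-4t) - K_2e^(4t), z(t) = -3K_1e^(-4t) + 2K_2e^(4t)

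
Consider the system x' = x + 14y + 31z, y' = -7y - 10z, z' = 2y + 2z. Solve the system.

Coefficient matrix A = [[1, 14, 31], [0, -7, -10], [0, 2, 2]].
det(A - λI) = 0 gives eigenvalues λ = 1, -2, -3.
For λ=1: eigenvector (1,0,0).
For λ=-2: eigenvector (-1,-2,1).
For λ=-3: eigenvector (-2,5,-2).
General solution: K_1e^(t)(1,0,0) + K_2e^(-2t)(-1,-2,1) + K_3e^(-3t)(-2,5,-2).

x(t) = K_1e^(t) - K_2e^(-2t) - 2K_3e^(-3t), y(t) = -2K_2e^(-2t) + 5K_3e^(-3t), z(t) = K_2e^(-2t) - 2K_3e^(-3t)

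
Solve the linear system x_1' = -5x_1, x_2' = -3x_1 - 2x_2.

x_1(t) = K_2e^(-5t), x_2(t) = -K_1e^(-2t) + K_2e^(-5t)

Coefficient matrix A = [[-5, 0], [-3, -2]].
Characteristic polynomial det(A - λI) = λ^2 + 7λ + 10 = 0.
Eigenvalues λ = -2, -5.
For λ=-2: (A-λI) row 1 is [-3, 0], so an eigenvector is (0, -1).
For λ=-5: (A-λI) row 2 is [-3, 3], so an eigenvector is (1, 1).
General solution: K_1e^(-2t)(0,-1) + K_2e^(-5t)(1,1).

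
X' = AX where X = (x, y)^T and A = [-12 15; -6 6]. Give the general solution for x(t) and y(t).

x(t) = 2C_1e^(-3t)sin(3t) + C_1e^(-3t)cos(3t) + C_2e^(-3t)sin(3t) - 2C_2e^(-3t)cos(3t), y(t) = C_1e^(-3t)sin(3t) + C_1e^(-3t)cos(3t) + C_2e^(-3t)sin(3t) - C_2e^(-3t)cos(3t)

Coefficient matrix A = [[-12, 15], [-6, 6]].
Characteristic polynomial det(A - λI) = λ^2 + 6λ + 18 = 0.
Eigenvalues λ = -3 ± 3i (complex conjugate pair).
For λ=-3+3i: an eigenvector is (1,1) - i(2,1) = (1 - 2i, 1 - i).
A real fundamental pair from Re and Im of e^((-3+3i)t)v: X_1 = e^(-3t)(cos(3t)·(1,1) + sin(3t)·(2,1)), X_2 = e^(-3t)(sin(3t)·(1,1) - cos(3t)·(2,1)).
General solution: C_1X_1 + C_2X_2.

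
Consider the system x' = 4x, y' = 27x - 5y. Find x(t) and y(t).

Coefficient matrix A = [[4, 0], [27, -5]].
Characteristic polynomial det(A - λI) = λ^2 + λ - 20 = 0.
Eigenvalues λ = 4, -5.
For λ=4: (A-λI) row 2 is [27, -9], so an eigenvector is (-1, -3).
For λ=-5: (A-λI) row 1 is [9, 0], so an eigenvector is (0, -1).
General solution: c_1e^(4t)(-1,-3) + c_2e^(-5t)(0,-1).

x(t) = -c_1e^(4t), y(t) = -3c_1e^(4t) - c_2e^(-5t)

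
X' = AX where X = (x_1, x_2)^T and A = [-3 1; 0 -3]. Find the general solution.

x_1(t) = -K_1e^(-3t) - K_2te^(-3t) + 2K_2e^(-3t), x_2(t) = -K_2e^(-3t)

Coefficient matrix A = [[-3, 1], [0, -3]].
Characteristic polynomial det(A - λI) = λ^2 + 6λ + 9 = 0.
Single eigenvalue λ = -3 with algebraic multiplicity 2.
Eigenvector v = (-1,0); generalized eigenvector w with (A-λI)w=v is (2,-1).
General solution: e^(-3t)[K_1·v + K_2·(t·v + w)].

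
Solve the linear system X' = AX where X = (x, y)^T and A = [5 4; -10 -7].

Coefficient matrix A = [[5, 4], [-10, -7]].
Characteristic polynomial det(A - λI) = λ^2 + 2λ + 5 = 0.
Eigenvalues λ = -1 ± 2i (complex conjugate pair).
For λ=-1+2i: an eigenvector is (-1,2) - i(1,-1) = (-1 - i, 2 + i).
A real fundamental pair from Re and Im of e^((-1+2i)t)v: X_1 = e^(-t)(cos(2t)·(-1,2) + sin(2t)·(1,-1)), X_2 = e^(-t)(sin(2t)·(-1,2) - cos(2t)·(1,-1)).
General solution: K_1X_1 + K_2X_2.

x(t) = K_1e^(-t)sin(2t) - K_1e^(-t)cos(2t) - K_2e^(-t)sin(2t) - K_2e^(-t)cos(2t), y(t) = -K_1e^(-t)sin(2t) + 2K_1e^(-t)cos(2t) + 2K_2e^(-t)sin(2t) + K_2e^(-t)cos(2t)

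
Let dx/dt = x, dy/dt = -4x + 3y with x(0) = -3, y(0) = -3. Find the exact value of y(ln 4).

A = [[1,0],[-4,3]]; eigenvalues λ = 3, 1.
Eigenvectors: (0,-1) for λ=3, (-1,-2) for λ=1.
From the initial condition, c_1 = -3, c_2 = 3.
y(ln 4) = (-3)(4^3)(-1) + (3)(4^1)(-2) = 168.

168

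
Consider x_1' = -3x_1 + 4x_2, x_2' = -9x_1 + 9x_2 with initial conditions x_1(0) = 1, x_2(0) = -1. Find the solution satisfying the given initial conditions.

Coefficient matrix A = [[-3, 4], [-9, 9]].
Characteristic polynomial det(A - λI) = λ^2 - 6λ + 9 = 0.
Single eigenvalue λ = 3 with algebraic multiplicity 2.
Eigenvector v = (-2,-3); generalized eigenvector w with (A-λI)w=v is (1,1).
General solution: e^(3t)[C_1·v + C_2·(t·v + w)].
Applying x_1(0)=1, x_2(0)=-1 gives C_1=2, C_2=5.

x_1(t) = -10te^(3t) + e^(3t), x_2(t) = -15te^(3t) - e^(3t)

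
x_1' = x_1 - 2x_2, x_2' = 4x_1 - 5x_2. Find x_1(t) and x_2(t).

Coefficient matrix A = [[1, -2], [4, -5]].
Characteristic polynomial det(A - λI) = λ^2 + 4λ + 3 = 0.
Eigenvalues λ = -1, -3.
For λ=-1: (A-λI) row 1 is [2, -2], so an eigenvector is (1, 1).
For λ=-3: (A-λI) row 1 is [4, -2], so an eigenvector is (-1, -2).
General solution: c_1e^(-t)(1,1) + c_2e^(-3t)(-1,-2).

x_1(t) = c_1e^(-t) - c_2e^(-3t), x_2(t) = c_1e^(-t) - 2c_2e^(-3t)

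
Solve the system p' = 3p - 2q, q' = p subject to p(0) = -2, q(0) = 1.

p(t) = -6e^(2t) + 4e^(t), q(t) = -3e^(2t) + 4e^(t)

Coefficient matrix A = [[3, -2], [1, 0]].
Characteristic polynomial det(A - λI) = λ^2 - 3λ + 2 = 0.
Eigenvalues λ = 1, 2.
For λ=1: (A-λI) row 1 is [2, -2], so an eigenvector is (1, 1).
For λ=2: (A-λI) row 1 is [1, -2], so an eigenvector is (2, 1).
General solution: K_1e^(t)(1,1) + K_2e^(2t)(2,1).
Applying p(0)=-2, q(0)=1 gives K_1=4, K_2=-3.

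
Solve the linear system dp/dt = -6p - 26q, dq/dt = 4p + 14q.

p(t) = -2K_1e^(4t)sin(2t) + 3K_1e^(4t)cos(2t) + 3K_2e^(4t)sin(2t) + 2K_2e^(4t)cos(2t), q(t) = K_1e^(4t)sin(2t) - K_1e^(4t)cos(2t) - K_2e^(4t)sin(2t) - K_2e^(4t)cos(2t)

Coefficient matrix A = [[-6, -26], [4, 14]].
Characteristic polynomial det(A - λI) = λ^2 - 8λ + 20 = 0.
Eigenvalues λ = 4 ± 2i (complex conjugate pair).
For λ=4+2i: an eigenvector is (3,-1) - i(-2,1) = (3 + 2i, -1 - i).
A real fundamental pair from Re and Im of e^((4+2i)t)v: X_1 = e^(4t)(cos(2t)·(3,-1) + sin(2t)·(-2,1)), X_2 = e^(4t)(sin(2t)·(3,-1) - cos(2t)·(-2,1)).
General solution: K_1X_1 + K_2X_2.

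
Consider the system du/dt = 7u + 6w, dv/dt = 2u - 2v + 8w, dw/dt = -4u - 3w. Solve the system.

u(t) = 3c_1e^(3t) - c_2e^(t), v(t) = -2c_1e^(3t) + 2c_2e^(t) + c_3e^(-2t), w(t) = -2c_1e^(3t) + c_2e^(t)

Coefficient matrix A = [[7, 0, 6], [2, -2, 8], [-4, 0, -3]].
det(A - λI) = 0 gives eigenvalues λ = 3, 1, -2.
For λ=3: eigenvector (3,-2,-2).
For λ=1: eigenvector (-1,2,1).
For λ=-2: eigenvector (0,1,0).
General solution: c_1e^(3t)(3,-2,-2) + c_2e^(t)(-1,2,1) + c_3e^(-2t)(0,1,0).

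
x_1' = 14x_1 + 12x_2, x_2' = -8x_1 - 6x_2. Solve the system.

Coefficient matrix A = [[14, 12], [-8, -6]].
Characteristic polynomial det(A - λI) = λ^2 - 8λ + 12 = 0.
Eigenvalues λ = 6, 2.
For λ=6: (A-λI) row 1 is [8, 12], so an eigenvector is (3, -2).
For λ=2: (A-λI) row 1 is [12, 12], so an eigenvector is (1, -1).
General solution: c_1e^(6t)(3,-2) + c_2e^(2t)(1,-1).

x_1(t) = 3c_1e^(6t) + c_2e^(2t), x_2(t) = -2c_1e^(6t) - c_2e^(2t)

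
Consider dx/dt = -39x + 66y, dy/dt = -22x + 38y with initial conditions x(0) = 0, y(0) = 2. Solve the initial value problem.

Coefficient matrix A = [[-39, 66], [-22, 38]].
Characteristic polynomial det(A - λI) = λ^2 + λ - 30 = 0.
Eigenvalues λ = 5, -6.
For λ=5: (A-λI) row 1 is [-44, 66], so an eigenvector is (-3, -2).
For λ=-6: (A-λI) row 1 is [-33, 66], so an eigenvector is (2, 1).
General solution: K_1e^(5t)(-3,-2) + K_2e^(-6t)(2,1).
Applying x(0)=0, y(0)=2 gives K_1=-4, K_2=-6.

x(t) = 12e^(5t) - 12e^(-6t), y(t) = 8e^(5t) - 6e^(-6t)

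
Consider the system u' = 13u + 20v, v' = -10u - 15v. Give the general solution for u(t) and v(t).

Coefficient matrix A = [[13, 20], [-10, -15]].
Characteristic polynomial det(A - λI) = λ^2 + 2λ + 5 = 0.
Eigenvalues λ = -1 ± 2i (complex conjugate pair).
For λ=-1+2i: an eigenvector is (-3,2) - i(-1,1) = (-3 + i, 2 - i).
A real fundamental pair from Re and Im of e^((-1+2i)t)v: X_1 = e^(-t)(cos(2t)·(-3,2) + sin(2t)·(-1,1)), X_2 = e^(-t)(sin(2t)·(-3,2) - cos(2t)·(-1,1)).
General solution: K_1X_1 + K_2X_2.

u(t) = -K_1e^(-t)sin(2t) - 3K_1e^(-t)cos(2t) - 3K_2e^(-t)sin(2t) + K_2e^(-t)cos(2t), v(t) = K_1e^(-t)sin(2t) + 2K_1e^(-t)cos(2t) + 2K_2e^(-t)sin(2t) - K_2e^(-t)cos(2t)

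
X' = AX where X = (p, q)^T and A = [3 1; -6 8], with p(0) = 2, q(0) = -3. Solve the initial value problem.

p(t) = -7e^(6t) + 9e^(5t), q(t) = -21e^(6t) + 18e^(5t)

Coefficient matrix A = [[3, 1], [-6, 8]].
Characteristic polynomial det(A - λI) = λ^2 - 11λ + 30 = 0.
Eigenvalues λ = 6, 5.
For λ=6: (A-λI) row 1 is [-3, 1], so an eigenvector is (-1, -3).
For λ=5: (A-λI) row 1 is [-2, 1], so an eigenvector is (-1, -2).
General solution: C_1e^(6t)(-1,-3) + C_2e^(5t)(-1,-2).
Applying p(0)=2, q(0)=-3 gives C_1=7, C_2=-9.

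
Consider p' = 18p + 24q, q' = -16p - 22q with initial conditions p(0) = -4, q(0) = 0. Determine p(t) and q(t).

p(t) = -12e^(2t) + 8e^(-6t), q(t) = 8e^(2t) - 8e^(-6t)

Coefficient matrix A = [[18, 24], [-16, -22]].
Characteristic polynomial det(A - λI) = λ^2 + 4λ - 12 = 0.
Eigenvalues λ = -6, 2.
For λ=-6: (A-λI) row 1 is [24, 24], so an eigenvector is (1, -1).
For λ=2: (A-λI) row 1 is [16, 24], so an eigenvector is (-3, 2).
General solution: C_1e^(-6t)(1,-1) + C_2e^(2t)(-3,2).
Applying p(0)=-4, q(0)=0 gives C_1=8, C_2=4.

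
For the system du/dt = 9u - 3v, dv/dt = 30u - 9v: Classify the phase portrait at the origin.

center

A = [[9,-3],[30,-9]]; det(A-λI) = λ^2 + 9.
λ = 0 ± 3i: zero real part.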